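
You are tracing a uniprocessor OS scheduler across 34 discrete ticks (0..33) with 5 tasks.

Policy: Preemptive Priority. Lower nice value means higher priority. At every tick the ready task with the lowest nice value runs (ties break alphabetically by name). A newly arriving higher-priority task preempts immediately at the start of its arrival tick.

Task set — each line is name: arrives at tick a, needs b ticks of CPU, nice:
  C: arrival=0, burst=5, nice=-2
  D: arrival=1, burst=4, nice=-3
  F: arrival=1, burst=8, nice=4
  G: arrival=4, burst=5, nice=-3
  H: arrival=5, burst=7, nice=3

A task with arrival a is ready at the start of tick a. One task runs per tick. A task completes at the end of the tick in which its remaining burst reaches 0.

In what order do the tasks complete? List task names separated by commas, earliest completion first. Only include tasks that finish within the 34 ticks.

completion order = D, G, C, H, F

t=0: ready={C} → run C
t=1: ready={C,D,F} → run D
t=2: ready={C,D,F} → run D
t=3: ready={C,D,F} → run D
t=4: ready={C,D,F,G} → run D
t=5: ready={C,F,G,H} → run G
t=6: ready={C,F,G,H} → run G
t=7: ready={C,F,G,H} → run G
t=8: ready={C,F,G,H} → run G
t=9: ready={C,F,G,H} → run G
t=10: ready={C,F,H} → run C
t=11: ready={C,F,H} → run C
t=12: ready={C,F,H} → run C
t=13: ready={C,F,H} → run C
t=14: ready={F,H} → run H
t=15: ready={F,H} → run H
t=16: ready={F,H} → run H
t=17: ready={F,H} → run H
t=18: ready={F,H} → run H
t=19: ready={F,H} → run H
t=20: ready={F,H} → run H
t=21: ready={F} → run F
t=22: ready={F} → run F
t=23: ready={F} → run F
t=24: ready={F} → run F
t=25: ready={F} → run F
t=26: ready={F} → run F
t=27: ready={F} → run F
t=28: ready={F} → run F
t=29: (idle)
t=30: (idle)
t=31: (idle)
t=32: (idle)
t=33: (idle)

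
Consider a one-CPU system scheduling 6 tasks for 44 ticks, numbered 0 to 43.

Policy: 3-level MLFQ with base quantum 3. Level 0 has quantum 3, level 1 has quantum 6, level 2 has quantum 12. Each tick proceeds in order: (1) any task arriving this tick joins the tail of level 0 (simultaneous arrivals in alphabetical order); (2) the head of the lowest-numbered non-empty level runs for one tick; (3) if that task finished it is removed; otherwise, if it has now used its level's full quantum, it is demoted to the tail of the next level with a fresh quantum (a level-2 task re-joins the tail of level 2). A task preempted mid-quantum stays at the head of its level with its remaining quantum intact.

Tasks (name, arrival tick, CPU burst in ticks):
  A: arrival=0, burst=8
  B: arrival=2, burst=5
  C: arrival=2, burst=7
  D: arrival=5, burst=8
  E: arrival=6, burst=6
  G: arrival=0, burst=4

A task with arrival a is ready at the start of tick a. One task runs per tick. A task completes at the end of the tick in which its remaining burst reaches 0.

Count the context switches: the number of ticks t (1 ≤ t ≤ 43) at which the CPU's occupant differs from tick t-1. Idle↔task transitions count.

context switches = 12

t=0: L0/L1/L2 = AG/-/- → run A
t=1: L0/L1/L2 = AG/-/- → run A
t=2: L0/L1/L2 = AGBC/-/- → run A
t=3: L0/L1/L2 = GBC/A/- → run G
t=4: L0/L1/L2 = GBC/A/- → run G
t=5: L0/L1/L2 = GBCD/A/- → run G
t=6: L0/L1/L2 = BCDE/AG/- → run B
t=7: L0/L1/L2 = BCDE/AG/- → run B
t=8: L0/L1/L2 = BCDE/AG/- → run B
t=9: L0/L1/L2 = CDE/AGB/- → run C
t=10: L0/L1/L2 = CDE/AGB/- → run C
t=11: L0/L1/L2 = CDE/AGB/- → run C
t=12: L0/L1/L2 = DE/AGBC/- → run D
t=13: L0/L1/L2 = DE/AGBC/- → run D
t=14: L0/L1/L2 = DE/AGBC/- → run D
t=15: L0/L1/L2 = E/AGBCD/- → run E
t=16: L0/L1/L2 = E/AGBCD/- → run E
t=17: L0/L1/L2 = E/AGBCD/- → run E
t=18: L0/L1/L2 = -/AGBCDE/- → run A
t=19: L0/L1/L2 = -/AGBCDE/- → run A
t=20: L0/L1/L2 = -/AGBCDE/- → run A
t=21: L0/L1/L2 = -/AGBCDE/- → run A
t=22: L0/L1/L2 = -/AGBCDE/- → run A
t=23: L0/L1/L2 = -/GBCDE/- → run G
t=24: L0/L1/L2 = -/BCDE/- → run B
t=25: L0/L1/L2 = -/BCDE/- → run B
t=26: L0/L1/L2 = -/CDE/- → run C
t=27: L0/L1/L2 = -/CDE/- → run C
t=28: L0/L1/L2 = -/CDE/- → run C
t=29: L0/L1/L2 = -/CDE/- → run C
t=30: L0/L1/L2 = -/DE/- → run D
t=31: L0/L1/L2 = -/DE/- → run D
t=32: L0/L1/L2 = -/DE/- → run D
t=33: L0/L1/L2 = -/DE/- → run D
t=34: L0/L1/L2 = -/DE/- → run D
t=35: L0/L1/L2 = -/E/- → run E
t=36: L0/L1/L2 = -/E/- → run E
t=37: L0/L1/L2 = -/E/- → run E
t=38: (idle)
t=39: (idle)
t=40: (idle)
t=41: (idle)
t=42: (idle)
t=43: (idle)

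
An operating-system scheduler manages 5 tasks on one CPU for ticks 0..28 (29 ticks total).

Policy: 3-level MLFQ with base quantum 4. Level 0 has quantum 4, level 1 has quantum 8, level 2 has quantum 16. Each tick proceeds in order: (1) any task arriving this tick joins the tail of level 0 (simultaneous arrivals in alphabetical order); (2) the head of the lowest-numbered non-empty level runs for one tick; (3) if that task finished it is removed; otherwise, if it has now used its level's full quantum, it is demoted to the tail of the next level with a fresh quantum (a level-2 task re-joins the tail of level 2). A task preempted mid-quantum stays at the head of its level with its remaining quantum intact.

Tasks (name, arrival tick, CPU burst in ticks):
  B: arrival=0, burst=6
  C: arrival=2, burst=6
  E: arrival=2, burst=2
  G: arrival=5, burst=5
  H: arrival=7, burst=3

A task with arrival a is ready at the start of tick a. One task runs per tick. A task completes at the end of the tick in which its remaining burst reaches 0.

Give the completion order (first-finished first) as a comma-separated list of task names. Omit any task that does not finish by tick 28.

t=0: L0/L1/L2 = B/-/- → run B
t=1: L0/L1/L2 = B/-/- → run B
t=2: L0/L1/L2 = BCE/-/- → run B
t=3: L0/L1/L2 = BCE/-/- → run B
t=4: L0/L1/L2 = CE/B/- → run C
t=5: L0/L1/L2 = CEG/B/- → run C
t=6: L0/L1/L2 = CEG/B/- → run C
t=7: L0/L1/L2 = CEGH/B/- → run C
t=8: L0/L1/L2 = EGH/BC/- → run E
t=9: L0/L1/L2 = EGH/BC/- → run E
t=10: L0/L1/L2 = GH/BC/- → run G
t=11: L0/L1/L2 = GH/BC/- → run G
t=12: L0/L1/L2 = GH/BC/- → run G
t=13: L0/L1/L2 = GH/BC/- → run G
t=14: L0/L1/L2 = H/BCG/- → run H
t=15: L0/L1/L2 = H/BCG/- → run H
t=16: L0/L1/L2 = H/BCG/- → run H
t=17: L0/L1/L2 = -/BCG/- → run B
t=18: L0/L1/L2 = -/BCG/- → run B
t=19: L0/L1/L2 = -/CG/- → run C
t=20: L0/L1/L2 = -/CG/- → run C
t=21: L0/L1/L2 = -/G/- → run G
t=22: (idle)
t=23: (idle)
t=24: (idle)
t=25: (idle)
t=26: (idle)
t=27: (idle)
t=28: (idle)

completion order = E, H, B, C, G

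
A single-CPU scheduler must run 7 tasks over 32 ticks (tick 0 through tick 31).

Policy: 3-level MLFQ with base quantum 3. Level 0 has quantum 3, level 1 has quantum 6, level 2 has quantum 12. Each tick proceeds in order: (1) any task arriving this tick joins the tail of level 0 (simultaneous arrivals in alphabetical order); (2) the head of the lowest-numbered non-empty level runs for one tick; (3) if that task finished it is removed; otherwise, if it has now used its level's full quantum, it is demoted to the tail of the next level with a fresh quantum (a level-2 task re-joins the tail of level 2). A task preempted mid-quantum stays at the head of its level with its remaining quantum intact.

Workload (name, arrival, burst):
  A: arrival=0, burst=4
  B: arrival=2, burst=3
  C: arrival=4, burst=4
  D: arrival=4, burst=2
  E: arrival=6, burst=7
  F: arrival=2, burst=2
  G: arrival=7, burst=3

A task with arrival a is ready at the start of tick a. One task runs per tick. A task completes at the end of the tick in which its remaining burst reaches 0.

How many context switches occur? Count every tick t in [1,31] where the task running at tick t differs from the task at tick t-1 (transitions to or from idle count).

context switches = 10

t=0: L0/L1/L2 = A/-/- → run A
t=1: L0/L1/L2 = A/-/- → run A
t=2: L0/L1/L2 = ABF/-/- → run A
t=3: L0/L1/L2 = BF/A/- → run B
t=4: L0/L1/L2 = BFCD/A/- → run B
t=5: L0/L1/L2 = BFCD/A/- → run B
t=6: L0/L1/L2 = FCDE/A/- → run F
t=7: L0/L1/L2 = FCDEG/A/- → run F
t=8: L0/L1/L2 = CDEG/A/- → run C
t=9: L0/L1/L2 = CDEG/A/- → run C
t=10: L0/L1/L2 = CDEG/A/- → run C
t=11: L0/L1/L2 = DEG/AC/- → run D
t=12: L0/L1/L2 = DEG/AC/- → run D
t=13: L0/L1/L2 = EG/AC/- → run E
t=14: L0/L1/L2 = EG/AC/- → run E
t=15: L0/L1/L2 = EG/AC/- → run E
t=16: L0/L1/L2 = G/ACE/- → run G
t=17: L0/L1/L2 = G/ACE/- → run G
t=18: L0/L1/L2 = G/ACE/- → run G
t=19: L0/L1/L2 = -/ACE/- → run A
t=20: L0/L1/L2 = -/CE/- → run C
t=21: L0/L1/L2 = -/E/- → run E
t=22: L0/L1/L2 = -/E/- → run E
t=23: L0/L1/L2 = -/E/- → run E
t=24: L0/L1/L2 = -/E/- → run E
t=25: (idle)
t=26: (idle)
t=27: (idle)
t=28: (idle)
t=29: (idle)
t=30: (idle)
t=31: (idle)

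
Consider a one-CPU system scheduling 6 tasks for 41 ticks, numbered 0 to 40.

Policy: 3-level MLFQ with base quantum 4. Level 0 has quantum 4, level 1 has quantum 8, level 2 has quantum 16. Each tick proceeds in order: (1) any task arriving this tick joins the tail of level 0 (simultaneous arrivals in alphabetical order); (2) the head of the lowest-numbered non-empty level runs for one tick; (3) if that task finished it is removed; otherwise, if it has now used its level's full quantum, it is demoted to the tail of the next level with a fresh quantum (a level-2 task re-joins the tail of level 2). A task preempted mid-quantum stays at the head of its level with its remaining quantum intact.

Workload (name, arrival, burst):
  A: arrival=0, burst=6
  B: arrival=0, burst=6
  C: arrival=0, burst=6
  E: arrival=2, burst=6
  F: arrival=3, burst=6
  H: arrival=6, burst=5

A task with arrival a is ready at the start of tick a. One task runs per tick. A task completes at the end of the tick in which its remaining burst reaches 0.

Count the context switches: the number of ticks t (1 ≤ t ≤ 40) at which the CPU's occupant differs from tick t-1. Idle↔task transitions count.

context switches = 12

t=0: L0/L1/L2 = ABC/-/- → run A
t=1: L0/L1/L2 = ABC/-/- → run A
t=2: L0/L1/L2 = ABCE/-/- → run A
t=3: L0/L1/L2 = ABCEF/-/- → run A
t=4: L0/L1/L2 = BCEF/A/- → run B
t=5: L0/L1/L2 = BCEF/A/- → run B
t=6: L0/L1/L2 = BCEFH/A/- → run B
t=7: L0/L1/L2 = BCEFH/A/- → run B
t=8: L0/L1/L2 = CEFH/AB/- → run C
t=9: L0/L1/L2 = CEFH/AB/- → run C
t=10: L0/L1/L2 = CEFH/AB/- → run C
t=11: L0/L1/L2 = CEFH/AB/- → run C
t=12: L0/L1/L2 = EFH/ABC/- → run E
t=13: L0/L1/L2 = EFH/ABC/- → run E
t=14: L0/L1/L2 = EFH/ABC/- → run E
t=15: L0/L1/L2 = EFH/ABC/- → run E
t=16: L0/L1/L2 = FH/ABCE/- → run F
t=17: L0/L1/L2 = FH/ABCE/- → run F
t=18: L0/L1/L2 = FH/ABCE/- → run F
t=19: L0/L1/L2 = FH/ABCE/- → run F
t=20: L0/L1/L2 = H/ABCEF/- → run H
t=21: L0/L1/L2 = H/ABCEF/- → run H
t=22: L0/L1/L2 = H/ABCEF/- → run H
t=23: L0/L1/L2 = H/ABCEF/- → run H
t=24: L0/L1/L2 = -/ABCEFH/- → run A
t=25: L0/L1/L2 = -/ABCEFH/- → run A
t=26: L0/L1/L2 = -/BCEFH/- → run B
t=27: L0/L1/L2 = -/BCEFH/- → run B
t=28: L0/L1/L2 = -/CEFH/- → run C
t=29: L0/L1/L2 = -/CEFH/- → run C
t=30: L0/L1/L2 = -/EFH/- → run E
t=31: L0/L1/L2 = -/EFH/- → run E
t=32: L0/L1/L2 = -/FH/- → run F
t=33: L0/L1/L2 = -/FH/- → run F
t=34: L0/L1/L2 = -/H/- → run H
t=35: (idle)
t=36: (idle)
t=37: (idle)
t=38: (idle)
t=39: (idle)
t=40: (idle)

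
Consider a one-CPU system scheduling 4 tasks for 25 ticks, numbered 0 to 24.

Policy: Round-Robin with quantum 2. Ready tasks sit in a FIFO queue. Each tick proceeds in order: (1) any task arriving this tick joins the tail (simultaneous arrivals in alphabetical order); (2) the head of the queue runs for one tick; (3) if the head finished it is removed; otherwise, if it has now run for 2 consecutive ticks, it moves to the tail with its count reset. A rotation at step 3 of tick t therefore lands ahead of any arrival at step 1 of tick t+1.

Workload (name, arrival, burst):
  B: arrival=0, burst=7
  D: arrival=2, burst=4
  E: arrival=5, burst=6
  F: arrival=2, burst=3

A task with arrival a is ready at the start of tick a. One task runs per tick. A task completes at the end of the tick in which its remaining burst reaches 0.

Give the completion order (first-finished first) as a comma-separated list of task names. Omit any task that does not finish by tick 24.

completion order = D, F, B, E

t=0: queue=[B] q_used=0 → run B
t=1: queue=[B] q_used=1 → run B
t=2: queue=[B,D,F] q_used=0 → run B
t=3: queue=[B,D,F] q_used=1 → run B
t=4: queue=[D,F,B] q_used=0 → run D
t=5: queue=[D,F,B,E] q_used=1 → run D
t=6: queue=[F,B,E,D] q_used=0 → run F
t=7: queue=[F,B,E,D] q_used=1 → run F
t=8: queue=[B,E,D,F] q_used=0 → run B
t=9: queue=[B,E,D,F] q_used=1 → run B
t=10: queue=[E,D,F,B] q_used=0 → run E
t=11: queue=[E,D,F,B] q_used=1 → run E
t=12: queue=[D,F,B,E] q_used=0 → run D
t=13: queue=[D,F,B,E] q_used=1 → run D
t=14: queue=[F,B,E] q_used=0 → run F
t=15: queue=[B,E] q_used=0 → run B
t=16: queue=[E] q_used=0 → run E
t=17: queue=[E] q_used=1 → run E
t=18: queue=[E] q_used=0 → run E
t=19: queue=[E] q_used=1 → run E
t=20: (idle)
t=21: (idle)
t=22: (idle)
t=23: (idle)
t=24: (idle)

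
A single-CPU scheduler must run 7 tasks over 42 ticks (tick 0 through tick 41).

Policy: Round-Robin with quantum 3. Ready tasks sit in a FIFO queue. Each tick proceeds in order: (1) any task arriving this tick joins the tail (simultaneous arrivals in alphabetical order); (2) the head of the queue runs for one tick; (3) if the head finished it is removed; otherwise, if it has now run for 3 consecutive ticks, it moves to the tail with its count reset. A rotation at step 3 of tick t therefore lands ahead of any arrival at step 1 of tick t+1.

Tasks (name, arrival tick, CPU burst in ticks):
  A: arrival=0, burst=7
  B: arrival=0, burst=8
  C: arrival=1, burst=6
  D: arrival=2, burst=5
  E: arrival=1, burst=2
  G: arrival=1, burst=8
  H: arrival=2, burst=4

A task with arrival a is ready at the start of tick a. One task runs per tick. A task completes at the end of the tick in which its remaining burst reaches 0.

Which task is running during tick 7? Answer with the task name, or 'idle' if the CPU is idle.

running at tick 7 = C

t=0: queue=[A,B] q_used=0 → run A
t=1: queue=[A,B,C,E,G] q_used=1 → run A
t=2: queue=[A,B,C,E,G,D,H] q_used=2 → run A
t=3: queue=[B,C,E,G,D,H,A] q_used=0 → run B
t=4: queue=[B,C,E,G,D,H,A] q_used=1 → run B
t=5: queue=[B,C,E,G,D,H,A] q_used=2 → run B
t=6: queue=[C,E,G,D,H,A,B] q_used=0 → run C
t=7: queue=[C,E,G,D,H,A,B] q_used=1 → run C
t=8: queue=[C,E,G,D,H,A,B] q_used=2 → run C
t=9: queue=[E,G,D,H,A,B,C] q_used=0 → run E
t=10: queue=[E,G,D,H,A,B,C] q_used=1 → run E
t=11: queue=[G,D,H,A,B,C] q_used=0 → run G
t=12: queue=[G,D,H,A,B,C] q_used=1 → run G
t=13: queue=[G,D,H,A,B,C] q_used=2 → run G
t=14: queue=[D,H,A,B,C,G] q_used=0 → run D
t=15: queue=[D,H,A,B,C,G] q_used=1 → run D
t=16: queue=[D,H,A,B,C,G] q_used=2 → run D
t=17: queue=[H,A,B,C,G,D] q_used=0 → run H
t=18: queue=[H,A,B,C,G,D] q_used=1 → run H
t=19: queue=[H,A,B,C,G,D] q_used=2 → run H
t=20: queue=[A,B,C,G,D,H] q_used=0 → run A
t=21: queue=[A,B,C,G,D,H] q_used=1 → run A
t=22: queue=[A,B,C,G,D,H] q_used=2 → run A
t=23: queue=[B,C,G,D,H,A] q_used=0 → run B
t=24: queue=[B,C,G,D,H,A] q_used=1 → run B
t=25: queue=[B,C,G,D,H,A] q_used=2 → run B
t=26: queue=[C,G,D,H,A,B] q_used=0 → run C
t=27: queue=[C,G,D,H,A,B] q_used=1 → run C
t=28: queue=[C,G,D,H,A,B] q_used=2 → run C
t=29: queue=[G,D,H,A,B] q_used=0 → run G
t=30: queue=[G,D,H,A,B] q_used=1 → run G
t=31: queue=[G,D,H,A,B] q_used=2 → run G
t=32: queue=[D,H,A,B,G] q_used=0 → run D
t=33: queue=[D,H,A,B,G] q_used=1 → run D
t=34: queue=[H,A,B,G] q_used=0 → run H
t=35: queue=[A,B,G] q_used=0 → run A
t=36: queue=[B,G] q_used=0 → run B
t=37: queue=[B,G] q_used=1 → run B
t=38: queue=[G] q_used=0 → run G
t=39: queue=[G] q_used=1 → run G
t=40: (idle)
t=41: (idle)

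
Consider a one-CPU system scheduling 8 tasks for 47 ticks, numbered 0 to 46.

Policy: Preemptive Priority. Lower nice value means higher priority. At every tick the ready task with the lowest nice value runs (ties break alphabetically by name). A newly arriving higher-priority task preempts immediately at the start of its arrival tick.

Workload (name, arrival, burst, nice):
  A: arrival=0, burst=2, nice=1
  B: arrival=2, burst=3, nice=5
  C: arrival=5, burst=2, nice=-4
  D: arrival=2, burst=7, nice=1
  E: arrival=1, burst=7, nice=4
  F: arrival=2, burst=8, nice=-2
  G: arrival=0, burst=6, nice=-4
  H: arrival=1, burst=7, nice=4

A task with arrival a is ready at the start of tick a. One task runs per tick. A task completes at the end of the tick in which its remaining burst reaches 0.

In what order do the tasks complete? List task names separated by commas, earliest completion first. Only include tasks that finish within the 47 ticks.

t=0: ready={A,G} → run G
t=1: ready={A,E,G,H} → run G
t=2: ready={A,B,D,E,F,G,H} → run G
t=3: ready={A,B,D,E,F,G,H} → run G
t=4: ready={A,B,D,E,F,G,H} → run G
t=5: ready={A,B,C,D,E,F,G,H} → run C
t=6: ready={A,B,C,D,E,F,G,H} → run C
t=7: ready={A,B,D,E,F,G,H} → run G
t=8: ready={A,B,D,E,F,H} → run F
t=9: ready={A,B,D,E,F,H} → run F
t=10: ready={A,B,D,E,F,H} → run F
t=11: ready={A,B,D,E,F,H} → run F
t=12: ready={A,B,D,E,F,H} → run F
t=13: ready={A,B,D,E,F,H} → run F
t=14: ready={A,B,D,E,F,H} → run F
t=15: ready={A,B,D,E,F,H} → run F
t=16: ready={A,B,D,E,H} → run A
t=17: ready={A,B,D,E,H} → run A
t=18: ready={B,D,E,H} → run D
t=19: ready={B,D,E,H} → run D
t=20: ready={B,D,E,H} → run D
t=21: ready={B,D,E,H} → run D
t=22: ready={B,D,E,H} → run D
t=23: ready={B,D,E,H} → run D
t=24: ready={B,D,E,H} → run D
t=25: ready={B,E,H} → run E
t=26: ready={B,E,H} → run E
t=27: ready={B,E,H} → run E
t=28: ready={B,E,H} → run E
t=29: ready={B,E,H} → run E
t=30: ready={B,E,H} → run E
t=31: ready={B,E,H} → run E
t=32: ready={B,H} → run H
t=33: ready={B,H} → run H
t=34: ready={B,H} → run H
t=35: ready={B,H} → run H
t=36: ready={B,H} → run H
t=37: ready={B,H} → run H
t=38: ready={B,H} → run H
t=39: ready={B} → run B
t=40: ready={B} → run B
t=41: ready={B} → run B
t=42: (idle)
t=43: (idle)
t=44: (idle)
t=45: (idle)
t=46: (idle)

completion order = C, G, F, A, D, E, H, B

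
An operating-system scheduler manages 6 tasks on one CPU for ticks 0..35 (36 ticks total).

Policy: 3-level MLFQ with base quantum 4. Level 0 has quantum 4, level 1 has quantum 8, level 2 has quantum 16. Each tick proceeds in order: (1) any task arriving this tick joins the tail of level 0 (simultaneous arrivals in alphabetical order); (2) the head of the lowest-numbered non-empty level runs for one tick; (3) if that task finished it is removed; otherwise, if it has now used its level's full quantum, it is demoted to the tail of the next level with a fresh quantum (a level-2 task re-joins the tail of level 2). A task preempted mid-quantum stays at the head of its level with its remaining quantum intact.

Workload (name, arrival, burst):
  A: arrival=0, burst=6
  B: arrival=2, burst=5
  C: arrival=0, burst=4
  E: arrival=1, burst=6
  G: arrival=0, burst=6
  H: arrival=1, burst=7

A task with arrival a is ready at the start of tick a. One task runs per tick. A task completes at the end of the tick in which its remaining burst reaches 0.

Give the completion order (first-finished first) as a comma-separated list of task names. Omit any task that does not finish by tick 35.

t=0: L0/L1/L2 = ACG/-/- → run A
t=1: L0/L1/L2 = ACGEH/-/- → run A
t=2: L0/L1/L2 = ACGEHB/-/- → run A
t=3: L0/L1/L2 = ACGEHB/-/- → run A
t=4: L0/L1/L2 = CGEHB/A/- → run C
t=5: L0/L1/L2 = CGEHB/A/- → run C
t=6: L0/L1/L2 = CGEHB/A/- → run C
t=7: L0/L1/L2 = CGEHB/A/- → run C
t=8: L0/L1/L2 = GEHB/A/- → run G
t=9: L0/L1/L2 = GEHB/A/- → run G
t=10: L0/L1/L2 = GEHB/A/- → run G
t=11: L0/L1/L2 = GEHB/A/- → run G
t=12: L0/L1/L2 = EHB/AG/- → run E
t=13: L0/L1/L2 = EHB/AG/- → run E
t=14: L0/L1/L2 = EHB/AG/- → run E
t=15: L0/L1/L2 = EHB/AG/- → run E
t=16: L0/L1/L2 = HB/AGE/- → run H
t=17: L0/L1/L2 = HB/AGE/- → run H
t=18: L0/L1/L2 = HB/AGE/- → run H
t=19: L0/L1/L2 = HB/AGE/- → run H
t=20: L0/L1/L2 = B/AGEH/- → run B
t=21: L0/L1/L2 = B/AGEH/- → run B
t=22: L0/L1/L2 = B/AGEH/- → run B
t=23: L0/L1/L2 = B/AGEH/- → run B
t=24: L0/L1/L2 = -/AGEHB/- → run A
t=25: L0/L1/L2 = -/AGEHB/- → run A
t=26: L0/L1/L2 = -/GEHB/- → run G
t=27: L0/L1/L2 = -/GEHB/- → run G
t=28: L0/L1/L2 = -/EHB/- → run E
t=29: L0/L1/L2 = -/EHB/- → run E
t=30: L0/L1/L2 = -/HB/- → run H
t=31: L0/L1/L2 = -/HB/- → run H
t=32: L0/L1/L2 = -/HB/- → run H
t=33: L0/L1/L2 = -/B/- → run B
t=34: (idle)
t=35: (idle)

completion order = C, A, G, E, H, B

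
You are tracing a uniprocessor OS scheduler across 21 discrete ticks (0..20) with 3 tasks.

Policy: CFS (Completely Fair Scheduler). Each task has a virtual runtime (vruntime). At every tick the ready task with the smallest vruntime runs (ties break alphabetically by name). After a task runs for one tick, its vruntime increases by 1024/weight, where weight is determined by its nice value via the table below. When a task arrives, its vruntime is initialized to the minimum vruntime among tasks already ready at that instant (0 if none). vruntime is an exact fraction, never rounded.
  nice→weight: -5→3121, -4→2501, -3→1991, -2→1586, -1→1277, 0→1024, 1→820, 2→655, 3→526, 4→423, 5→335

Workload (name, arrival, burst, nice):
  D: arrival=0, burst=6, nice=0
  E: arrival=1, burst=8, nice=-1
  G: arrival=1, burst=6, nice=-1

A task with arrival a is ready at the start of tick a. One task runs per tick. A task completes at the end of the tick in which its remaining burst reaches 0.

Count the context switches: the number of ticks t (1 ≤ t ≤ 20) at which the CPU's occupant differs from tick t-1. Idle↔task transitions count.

t=0: vr[D=0] → run D
t=1: vr[D=1 E=1 G=1] → run D
t=2: vr[D=2 E=1 G=1] → run E
t=3: vr[D=2 E=2301/1277 G=1] → run G
t=4: vr[D=2 E=2301/1277 G=2301/1277] → run E
t=5: vr[D=2 E=3325/1277 G=2301/1277] → run G
t=6: vr[D=2 E=3325/1277 G=3325/1277] → run D
t=7: vr[D=3 E=3325/1277 G=3325/1277] → run E
t=8: vr[D=3 E=4349/1277 G=3325/1277] → run G
t=9: vr[D=3 E=4349/1277 G=4349/1277] → run D
t=10: vr[D=4 E=4349/1277 G=4349/1277] → run E
t=11: vr[D=4 E=5373/1277 G=4349/1277] → run G
t=12: vr[D=4 E=5373/1277 G=5373/1277] → run D
t=13: vr[D=5 E=5373/1277 G=5373/1277] → run E
t=14: vr[D=5 E=6397/1277 G=5373/1277] → run G
t=15: vr[D=5 E=6397/1277 G=6397/1277] → run D
t=16: vr[E=6397/1277 G=6397/1277] → run E
t=17: vr[E=7421/1277 G=6397/1277] → run G
t=18: vr[E=7421/1277] → run E
t=19: vr[E=8445/1277] → run E
t=20: (idle)

context switches = 18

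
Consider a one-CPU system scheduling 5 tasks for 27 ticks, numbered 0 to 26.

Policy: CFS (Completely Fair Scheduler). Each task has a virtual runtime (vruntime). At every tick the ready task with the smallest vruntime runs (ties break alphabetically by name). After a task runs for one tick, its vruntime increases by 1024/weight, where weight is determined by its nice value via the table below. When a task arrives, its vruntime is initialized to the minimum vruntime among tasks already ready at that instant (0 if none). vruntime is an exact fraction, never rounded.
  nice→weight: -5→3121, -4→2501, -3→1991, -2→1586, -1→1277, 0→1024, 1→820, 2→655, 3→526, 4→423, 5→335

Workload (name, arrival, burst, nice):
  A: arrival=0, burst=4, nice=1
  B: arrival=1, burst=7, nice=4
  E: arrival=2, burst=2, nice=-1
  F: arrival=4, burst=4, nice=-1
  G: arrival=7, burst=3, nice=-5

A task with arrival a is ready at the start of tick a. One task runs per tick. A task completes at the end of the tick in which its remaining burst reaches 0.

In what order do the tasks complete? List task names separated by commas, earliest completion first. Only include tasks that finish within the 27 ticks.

t=0: vr[A=0] → run A
t=1: vr[A=256/205 B=256/205] → run A
t=2: vr[A=512/205 B=256/205 E=256/205] → run B
t=3: vr[A=512/205 B=318208/86715 E=256/205] → run E
t=4: vr[A=512/205 B=318208/86715 E=536832/261785 F=536832/261785] → run E
t=5: vr[A=512/205 B=318208/86715 F=536832/261785] → run F
t=6: vr[A=512/205 B=318208/86715 F=746752/261785] → run A
t=7: vr[A=768/205 B=318208/86715 F=746752/261785 G=746752/261785] → run F
t=8: vr[A=768/205 B=318208/86715 F=956672/261785 G=746752/261785] → run G
t=9: vr[A=768/205 B=318208/86715 F=956672/261785 G=2598680832/817030985] → run G
t=10: vr[A=768/205 B=318208/86715 F=956672/261785 G=2866748672/817030985] → run G
t=11: vr[A=768/205 B=318208/86715 F=956672/261785] → run F
t=12: vr[A=768/205 B=318208/86715 F=1166592/261785] → run B
t=13: vr[A=768/205 B=528128/86715 F=1166592/261785] → run A
t=14: vr[B=528128/86715 F=1166592/261785] → run F
t=15: vr[B=528128/86715] → run B
t=16: vr[B=246016/28905] → run B
t=17: vr[B=947968/86715] → run B
t=18: vr[B=1157888/86715] → run B
t=19: vr[B=455936/28905] → run B
t=20: (idle)
t=21: (idle)
t=22: (idle)
t=23: (idle)
t=24: (idle)
t=25: (idle)
t=26: (idle)

completion order = E, G, A, F, B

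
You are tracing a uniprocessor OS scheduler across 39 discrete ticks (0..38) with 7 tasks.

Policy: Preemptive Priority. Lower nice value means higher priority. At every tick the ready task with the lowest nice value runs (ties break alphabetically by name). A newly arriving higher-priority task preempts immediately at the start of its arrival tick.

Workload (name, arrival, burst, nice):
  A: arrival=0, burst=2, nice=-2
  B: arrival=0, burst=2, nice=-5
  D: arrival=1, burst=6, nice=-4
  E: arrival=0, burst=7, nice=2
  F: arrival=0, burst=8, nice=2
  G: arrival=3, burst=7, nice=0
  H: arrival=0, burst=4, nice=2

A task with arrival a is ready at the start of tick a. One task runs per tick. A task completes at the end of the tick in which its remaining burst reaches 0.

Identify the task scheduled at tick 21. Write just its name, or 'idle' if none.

t=0: ready={A,B,E,F,H} → run B
t=1: ready={A,B,D,E,F,H} → run B
t=2: ready={A,D,E,F,H} → run D
t=3: ready={A,D,E,F,G,H} → run D
t=4: ready={A,D,E,F,G,H} → run D
t=5: ready={A,D,E,F,G,H} → run D
t=6: ready={A,D,E,F,G,H} → run D
t=7: ready={A,D,E,F,G,H} → run D
t=8: ready={A,E,F,G,H} → run A
t=9: ready={A,E,F,G,H} → run A
t=10: ready={E,F,G,H} → run G
t=11: ready={E,F,G,H} → run G
t=12: ready={E,F,G,H} → run G
t=13: ready={E,F,G,H} → run G
t=14: ready={E,F,G,H} → run G
t=15: ready={E,F,G,H} → run G
t=16: ready={E,F,G,H} → run G
t=17: ready={E,F,H} → run E
t=18: ready={E,F,H} → run E
t=19: ready={E,F,H} → run E
t=20: ready={E,F,H} → run E
t=21: ready={E,F,H} → run E
t=22: ready={E,F,H} → run E
t=23: ready={E,F,H} → run E
t=24: ready={F,H} → run F
t=25: ready={F,H} → run F
t=26: ready={F,H} → run F
t=27: ready={F,H} → run F
t=28: ready={F,H} → run F
t=29: ready={F,H} → run F
t=30: ready={F,H} → run F
t=31: ready={F,H} → run F
t=32: ready={H} → run H
t=33: ready={H} → run H
t=34: ready={H} → run H
t=35: ready={H} → run H
t=36: (idle)
t=37: (idle)
t=38: (idle)

running at tick 21 = E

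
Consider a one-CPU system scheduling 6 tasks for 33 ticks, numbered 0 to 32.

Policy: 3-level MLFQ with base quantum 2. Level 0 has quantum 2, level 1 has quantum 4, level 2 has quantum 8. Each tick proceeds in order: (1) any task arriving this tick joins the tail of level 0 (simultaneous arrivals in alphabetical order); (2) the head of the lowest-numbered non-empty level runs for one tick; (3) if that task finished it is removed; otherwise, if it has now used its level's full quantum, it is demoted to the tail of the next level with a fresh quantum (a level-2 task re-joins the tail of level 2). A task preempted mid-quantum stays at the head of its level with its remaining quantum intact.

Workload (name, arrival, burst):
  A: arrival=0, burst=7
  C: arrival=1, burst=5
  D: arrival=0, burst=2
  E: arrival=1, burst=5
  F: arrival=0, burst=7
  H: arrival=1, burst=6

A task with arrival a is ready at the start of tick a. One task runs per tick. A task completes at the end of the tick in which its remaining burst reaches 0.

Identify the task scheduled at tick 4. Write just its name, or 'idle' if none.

running at tick 4 = F

t=0: L0/L1/L2 = ADF/-/- → run A
t=1: L0/L1/L2 = ADFCEH/-/- → run A
t=2: L0/L1/L2 = DFCEH/A/- → run D
t=3: L0/L1/L2 = DFCEH/A/- → run D
t=4: L0/L1/L2 = FCEH/A/- → run F
t=5: L0/L1/L2 = FCEH/A/- → run F
t=6: L0/L1/L2 = CEH/AF/- → run C
t=7: L0/L1/L2 = CEH/AF/- → run C
t=8: L0/L1/L2 = EH/AFC/- → run E
t=9: L0/L1/L2 = EH/AFC/- → run E
t=10: L0/L1/L2 = H/AFCE/- → run H
t=11: L0/L1/L2 = H/AFCE/- → run H
t=12: L0/L1/L2 = -/AFCEH/- → run A
t=13: L0/L1/L2 = -/AFCEH/- → run A
t=14: L0/L1/L2 = -/AFCEH/- → run A
t=15: L0/L1/L2 = -/AFCEH/- → run A
t=16: L0/L1/L2 = -/FCEH/A → run F
t=17: L0/L1/L2 = -/FCEH/A → run F
t=18: L0/L1/L2 = -/FCEH/A → run F
t=19: L0/L1/L2 = -/FCEH/A → run F
t=20: L0/L1/L2 = -/CEH/AF → run C
t=21: L0/L1/L2 = -/CEH/AF → run C
t=22: L0/L1/L2 = -/CEH/AF → run C
t=23: L0/L1/L2 = -/EH/AF → run E
t=24: L0/L1/L2 = -/EH/AF → run E
t=25: L0/L1/L2 = -/EH/AF → run E
t=26: L0/L1/L2 = -/H/AF → run H
t=27: L0/L1/L2 = -/H/AF → run H
t=28: L0/L1/L2 = -/H/AF → run H
t=29: L0/L1/L2 = -/H/AF → run H
t=30: L0/L1/L2 = -/-/AF → run A
t=31: L0/L1/L2 = -/-/F → run F
t=32: (idle)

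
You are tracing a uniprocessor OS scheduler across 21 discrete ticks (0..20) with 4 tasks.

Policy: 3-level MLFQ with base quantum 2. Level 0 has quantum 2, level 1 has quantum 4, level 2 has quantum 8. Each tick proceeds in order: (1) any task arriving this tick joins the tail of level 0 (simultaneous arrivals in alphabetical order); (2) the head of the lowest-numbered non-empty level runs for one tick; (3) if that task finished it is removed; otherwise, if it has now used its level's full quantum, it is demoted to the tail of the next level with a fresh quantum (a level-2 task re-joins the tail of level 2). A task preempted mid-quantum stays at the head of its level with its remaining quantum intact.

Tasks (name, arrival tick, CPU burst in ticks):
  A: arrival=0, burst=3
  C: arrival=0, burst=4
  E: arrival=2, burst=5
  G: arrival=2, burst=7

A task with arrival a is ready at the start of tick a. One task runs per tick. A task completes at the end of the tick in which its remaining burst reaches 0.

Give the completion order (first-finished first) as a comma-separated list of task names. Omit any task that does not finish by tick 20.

completion order = A, C, E, G

t=0: L0/L1/L2 = AC/-/- → run A
t=1: L0/L1/L2 = AC/-/- → run A
t=2: L0/L1/L2 = CEG/A/- → run C
t=3: L0/L1/L2 = CEG/A/- → run C
t=4: L0/L1/L2 = EG/AC/- → run E
t=5: L0/L1/L2 = EG/AC/- → run E
t=6: L0/L1/L2 = G/ACE/- → run G
t=7: L0/L1/L2 = G/ACE/- → run G
t=8: L0/L1/L2 = -/ACEG/- → run A
t=9: L0/L1/L2 = -/CEG/- → run C
t=10: L0/L1/L2 = -/CEG/- → run C
t=11: L0/L1/L2 = -/EG/- → run E
t=12: L0/L1/L2 = -/EG/- → run E
t=13: L0/L1/L2 = -/EG/- → run E
t=14: L0/L1/L2 = -/G/- → run G
t=15: L0/L1/L2 = -/G/- → run G
t=16: L0/L1/L2 = -/G/- → run G
t=17: L0/L1/L2 = -/G/- → run G
t=18: L0/L1/L2 = -/-/G → run G
t=19: (idle)
t=20: (idle)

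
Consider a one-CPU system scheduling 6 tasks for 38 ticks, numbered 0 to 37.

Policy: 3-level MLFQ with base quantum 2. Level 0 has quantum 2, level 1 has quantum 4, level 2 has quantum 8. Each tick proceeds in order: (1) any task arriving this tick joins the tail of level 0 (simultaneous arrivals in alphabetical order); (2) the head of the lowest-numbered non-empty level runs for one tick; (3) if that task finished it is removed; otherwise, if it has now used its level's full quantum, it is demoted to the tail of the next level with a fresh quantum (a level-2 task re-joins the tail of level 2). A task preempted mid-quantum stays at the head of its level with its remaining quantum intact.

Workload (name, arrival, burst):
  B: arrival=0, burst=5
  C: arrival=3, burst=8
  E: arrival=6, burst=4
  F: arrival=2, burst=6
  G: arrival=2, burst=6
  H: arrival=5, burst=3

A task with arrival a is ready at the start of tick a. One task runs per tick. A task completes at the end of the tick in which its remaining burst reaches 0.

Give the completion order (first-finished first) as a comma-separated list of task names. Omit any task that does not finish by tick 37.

completion order = B, F, G, H, E, C

t=0: L0/L1/L2 = B/-/- → run B
t=1: L0/L1/L2 = B/-/- → run B
t=2: L0/L1/L2 = FG/B/- → run F
t=3: L0/L1/L2 = FGC/B/- → run F
t=4: L0/L1/L2 = GC/BF/- → run G
t=5: L0/L1/L2 = GCH/BF/- → run G
t=6: L0/L1/L2 = CHE/BFG/- → run C
t=7: L0/L1/L2 = CHE/BFG/- → run C
t=8: L0/L1/L2 = HE/BFGC/- → run H
t=9: L0/L1/L2 = HE/BFGC/- → run H
t=10: L0/L1/L2 = E/BFGCH/- → run E
t=11: L0/L1/L2 = E/BFGCH/- → run E
t=12: L0/L1/L2 = -/BFGCHE/- → run B
t=13: L0/L1/L2 = -/BFGCHE/- → run B
t=14: L0/L1/L2 = -/BFGCHE/- → run B
t=15: L0/L1/L2 = -/FGCHE/- → run F
t=16: L0/L1/L2 = -/FGCHE/- → run F
t=17: L0/L1/L2 = -/FGCHE/- → run F
t=18: L0/L1/L2 = -/FGCHE/- → run F
t=19: L0/L1/L2 = -/GCHE/- → run G
t=20: L0/L1/L2 = -/GCHE/- → run G
t=21: L0/L1/L2 = -/GCHE/- → run G
t=22: L0/L1/L2 = -/GCHE/- → run G
t=23: L0/L1/L2 = -/CHE/- → run C
t=24: L0/L1/L2 = -/CHE/- → run C
t=25: L0/L1/L2 = -/CHE/- → run C
t=26: L0/L1/L2 = -/CHE/- → run C
t=27: L0/L1/L2 = -/HE/C → run H
t=28: L0/L1/L2 = -/E/C → run E
t=29: L0/L1/L2 = -/E/C → run E
t=30: L0/L1/L2 = -/-/C → run C
t=31: L0/L1/L2 = -/-/C → run C
t=32: (idle)
t=33: (idle)
t=34: (idle)
t=35: (idle)
t=36: (idle)
t=37: (idle)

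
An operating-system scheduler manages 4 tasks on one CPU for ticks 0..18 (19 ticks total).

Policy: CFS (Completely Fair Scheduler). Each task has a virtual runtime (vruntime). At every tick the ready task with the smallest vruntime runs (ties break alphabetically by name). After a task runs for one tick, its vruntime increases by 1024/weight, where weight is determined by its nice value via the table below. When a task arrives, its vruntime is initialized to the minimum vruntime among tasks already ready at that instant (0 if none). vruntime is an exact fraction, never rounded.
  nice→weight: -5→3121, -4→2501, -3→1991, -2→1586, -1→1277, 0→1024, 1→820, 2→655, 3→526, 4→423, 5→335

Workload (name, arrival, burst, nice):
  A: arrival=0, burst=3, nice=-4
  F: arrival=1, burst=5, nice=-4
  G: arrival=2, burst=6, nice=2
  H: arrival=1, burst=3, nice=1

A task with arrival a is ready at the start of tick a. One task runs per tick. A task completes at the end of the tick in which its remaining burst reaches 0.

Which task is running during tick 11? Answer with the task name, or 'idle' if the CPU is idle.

running at tick 11 = F

t=0: vr[A=0] → run A
t=1: vr[A=1024/2501 F=1024/2501 H=1024/2501] → run A
t=2: vr[A=2048/2501 F=1024/2501 G=1024/2501 H=1024/2501] → run F
t=3: vr[A=2048/2501 F=2048/2501 G=1024/2501 H=1024/2501] → run G
t=4: vr[A=2048/2501 F=2048/2501 G=3231744/1638155 H=1024/2501] → run H
t=5: vr[A=2048/2501 F=2048/2501 G=3231744/1638155 H=20736/12505] → run A
t=6: vr[F=2048/2501 G=3231744/1638155 H=20736/12505] → run F
t=7: vr[F=3072/2501 G=3231744/1638155 H=20736/12505] → run F
t=8: vr[F=4096/2501 G=3231744/1638155 H=20736/12505] → run F
t=9: vr[F=5120/2501 G=3231744/1638155 H=20736/12505] → run H
t=10: vr[F=5120/2501 G=3231744/1638155 H=36352/12505] → run G
t=11: vr[F=5120/2501 G=5792768/1638155 H=36352/12505] → run F
t=12: vr[G=5792768/1638155 H=36352/12505] → run H
t=13: vr[G=5792768/1638155] → run G
t=14: vr[G=8353792/1638155] → run G
t=15: vr[G=10914816/1638155] → run G
t=16: vr[G=2695168/327631] → run G
t=17: (idle)
t=18: (idle)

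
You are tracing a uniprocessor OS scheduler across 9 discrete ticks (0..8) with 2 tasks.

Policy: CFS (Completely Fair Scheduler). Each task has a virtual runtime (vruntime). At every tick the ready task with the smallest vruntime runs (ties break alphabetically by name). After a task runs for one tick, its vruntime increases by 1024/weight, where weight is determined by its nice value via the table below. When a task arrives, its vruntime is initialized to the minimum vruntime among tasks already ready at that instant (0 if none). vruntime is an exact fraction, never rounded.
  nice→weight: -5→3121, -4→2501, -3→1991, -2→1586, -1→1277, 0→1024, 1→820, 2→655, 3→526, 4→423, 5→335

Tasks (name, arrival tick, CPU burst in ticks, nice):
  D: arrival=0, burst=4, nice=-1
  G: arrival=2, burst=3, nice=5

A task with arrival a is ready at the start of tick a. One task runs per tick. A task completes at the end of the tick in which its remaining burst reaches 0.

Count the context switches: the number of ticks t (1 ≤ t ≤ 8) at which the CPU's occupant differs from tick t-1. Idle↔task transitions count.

context switches = 4

t=0: vr[D=0] → run D
t=1: vr[D=1024/1277] → run D
t=2: vr[D=2048/1277 G=2048/1277] → run D
t=3: vr[D=3072/1277 G=2048/1277] → run G
t=4: vr[D=3072/1277 G=1993728/427795] → run D
t=5: vr[G=1993728/427795] → run G
t=6: vr[G=3301376/427795] → run G
t=7: (idle)
t=8: (idle)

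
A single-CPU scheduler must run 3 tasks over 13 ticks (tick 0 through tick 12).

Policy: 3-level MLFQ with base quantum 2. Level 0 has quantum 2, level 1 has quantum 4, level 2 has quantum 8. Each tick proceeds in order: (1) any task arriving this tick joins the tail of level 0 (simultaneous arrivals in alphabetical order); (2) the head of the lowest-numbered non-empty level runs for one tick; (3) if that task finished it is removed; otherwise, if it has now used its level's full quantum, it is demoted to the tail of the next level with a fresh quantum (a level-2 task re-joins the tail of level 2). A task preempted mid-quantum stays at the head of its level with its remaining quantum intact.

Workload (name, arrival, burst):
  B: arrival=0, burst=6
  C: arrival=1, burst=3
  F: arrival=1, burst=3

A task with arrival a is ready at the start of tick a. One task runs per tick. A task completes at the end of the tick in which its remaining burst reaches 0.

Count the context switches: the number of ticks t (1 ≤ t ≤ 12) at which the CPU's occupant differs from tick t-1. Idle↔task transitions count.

context switches = 6

t=0: L0/L1/L2 = B/-/- → run B
t=1: L0/L1/L2 = BCF/-/- → run B
t=2: L0/L1/L2 = CF/B/- → run C
t=3: L0/L1/L2 = CF/B/- → run C
t=4: L0/L1/L2 = F/BC/- → run F
t=5: L0/L1/L2 = F/BC/- → run F
t=6: L0/L1/L2 = -/BCF/- → run B
t=7: L0/L1/L2 = -/BCF/- → run B
t=8: L0/L1/L2 = -/BCF/- → run B
t=9: L0/L1/L2 = -/BCF/- → run B
t=10: L0/L1/L2 = -/CF/- → run C
t=11: L0/L1/L2 = -/F/- → run F
t=12: (idle)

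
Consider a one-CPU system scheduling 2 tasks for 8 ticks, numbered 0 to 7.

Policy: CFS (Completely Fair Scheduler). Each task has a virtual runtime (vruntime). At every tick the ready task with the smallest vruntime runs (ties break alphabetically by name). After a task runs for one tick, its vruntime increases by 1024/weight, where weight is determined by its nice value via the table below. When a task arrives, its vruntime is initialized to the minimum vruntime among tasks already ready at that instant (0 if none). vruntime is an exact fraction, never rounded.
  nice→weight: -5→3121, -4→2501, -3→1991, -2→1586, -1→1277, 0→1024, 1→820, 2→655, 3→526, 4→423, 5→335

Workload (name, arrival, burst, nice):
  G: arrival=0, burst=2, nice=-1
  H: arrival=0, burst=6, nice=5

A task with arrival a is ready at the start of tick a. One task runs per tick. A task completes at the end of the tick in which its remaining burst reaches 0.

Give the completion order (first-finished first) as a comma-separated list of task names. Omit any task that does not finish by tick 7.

t=0: vr[G=0 H=0] → run G
t=1: vr[G=1024/1277 H=0] → run H
t=2: vr[G=1024/1277 H=1024/335] → run G
t=3: vr[H=1024/335] → run H
t=4: vr[H=2048/335] → run H
t=5: vr[H=3072/335] → run H
t=6: vr[H=4096/335] → run H
t=7: vr[H=1024/67] → run H

completion order = G, H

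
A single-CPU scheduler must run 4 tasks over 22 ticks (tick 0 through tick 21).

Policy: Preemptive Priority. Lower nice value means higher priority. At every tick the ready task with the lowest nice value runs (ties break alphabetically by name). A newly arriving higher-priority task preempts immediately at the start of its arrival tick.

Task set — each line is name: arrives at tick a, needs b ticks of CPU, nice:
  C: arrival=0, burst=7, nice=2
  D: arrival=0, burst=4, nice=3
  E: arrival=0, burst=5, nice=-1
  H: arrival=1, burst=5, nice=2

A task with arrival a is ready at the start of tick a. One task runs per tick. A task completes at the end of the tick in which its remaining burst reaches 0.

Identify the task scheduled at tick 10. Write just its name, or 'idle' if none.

t=0: ready={C,D,E} → run E
t=1: ready={C,D,E,H} → run E
t=2: ready={C,D,E,H} → run E
t=3: ready={C,D,E,H} → run E
t=4: ready={C,D,E,H} → run E
t=5: ready={C,D,H} → run C
t=6: ready={C,D,H} → run C
t=7: ready={C,D,H} → run C
t=8: ready={C,D,H} → run C
t=9: ready={C,D,H} → run C
t=10: ready={C,D,H} → run C
t=11: ready={C,D,H} → run C
t=12: ready={D,H} → run H
t=13: ready={D,H} → run H
t=14: ready={D,H} → run H
t=15: ready={D,H} → run H
t=16: ready={D,H} → run H
t=17: ready={D} → run D
t=18: ready={D} → run D
t=19: ready={D} → run D
t=20: ready={D} → run D
t=21: (idle)

running at tick 10 = C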